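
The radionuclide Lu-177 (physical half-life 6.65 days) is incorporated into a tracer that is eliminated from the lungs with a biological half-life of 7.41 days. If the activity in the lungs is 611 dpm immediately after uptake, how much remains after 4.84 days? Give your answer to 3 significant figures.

1/t_eff = 1/t_phys + 1/t_biol = 1/6.65 + 1/7.41 = 0.28533 per day.
t_eff = 6.65 × 7.41 / (6.65 + 7.41) ≈ 3.5047 days.
Remaining = 611 × (1/2)^(4.84/3.5047) = 611 × (1/2)^1.381 ≈ 234.6 dpm.

235 dpm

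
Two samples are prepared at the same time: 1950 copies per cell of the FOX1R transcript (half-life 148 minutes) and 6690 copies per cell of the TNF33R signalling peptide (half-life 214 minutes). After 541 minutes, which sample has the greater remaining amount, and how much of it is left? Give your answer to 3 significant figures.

TNF33R signalling peptide, 1160 copies per cell

FOX1R transcript: 1950 × (1/2)^3.6554 ≈ 154.76 copies per cell.
TNF33R signalling peptide: 6690 × (1/2)^2.528 ≈ 1159.9 copies per cell.
TNF33R signalling peptide has more remaining, at ≈ 1159.9 copies per cell.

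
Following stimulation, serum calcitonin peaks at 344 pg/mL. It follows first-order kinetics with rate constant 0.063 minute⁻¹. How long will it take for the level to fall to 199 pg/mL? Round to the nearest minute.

9 minutes

t½ = ln 2 / k = 0.69315 / 0.063 ≈ 11.002 minutes.
Fraction remaining = 199/344 ≈ 0.57849.
n = log₂(344/199) = ln(1.7286)/ln 2 ≈ 0.78964 half-lives.
t = n × t½ = 0.78964 × 11.002 ≈ 8.6879 minutes.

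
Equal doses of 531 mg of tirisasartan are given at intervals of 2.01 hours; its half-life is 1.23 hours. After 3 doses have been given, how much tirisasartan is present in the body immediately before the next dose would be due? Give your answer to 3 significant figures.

The 3 doses were given 6.03, 4.02, 2.01 hours ago.
Total = 531·(1/2)^(6.03/1.23) + 531·(1/2)^(4.02/1.23) + 531·(1/2)^(2.01/1.23)
      = 17.755 + 55.111 + 171.07 ≈ 243.93 mg.

244 mg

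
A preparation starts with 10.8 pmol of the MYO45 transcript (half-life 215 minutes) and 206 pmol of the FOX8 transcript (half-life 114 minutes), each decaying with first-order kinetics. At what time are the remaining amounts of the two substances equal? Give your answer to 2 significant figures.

1000 minutes

Set 10.8·(1/2)^(t/215) = 206·(1/2)^(t/114).
Taking log₂: log₂(10.8/206) = t·(1/215 − 1/114).
log₂(0.052427) = -4.2535; 1/215 − 1/114 = -0.0041208.
t = -4.2535 / -0.0041208 ≈ 1032.2 minutes.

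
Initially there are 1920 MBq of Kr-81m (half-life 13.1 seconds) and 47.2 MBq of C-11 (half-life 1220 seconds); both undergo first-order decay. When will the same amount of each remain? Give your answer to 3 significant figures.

Set 1920·(1/2)^(t/13.1) = 47.2·(1/2)^(t/1220).
Taking log₂: log₂(1920/47.2) = t·(1/13.1 − 1/1220).
log₂(40.678) = 5.3462; 1/13.1 − 1/1220 = 0.075516.
t = 5.3462 / 0.075516 ≈ 70.795 seconds.

70.8 seconds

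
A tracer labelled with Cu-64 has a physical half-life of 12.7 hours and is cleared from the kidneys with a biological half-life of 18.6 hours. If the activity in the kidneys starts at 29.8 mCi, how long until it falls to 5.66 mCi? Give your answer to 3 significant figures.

1/t_eff = 1/t_phys + 1/t_biol = 1/12.7 + 1/18.6 = 0.1325 per hour.
t_eff = 12.7 × 18.6 / (12.7 + 18.6) ≈ 7.547 hours.
n = log₂(29.8/5.66) ≈ 2.3964; t = 2.3964 × 7.547 ≈ 18.086 hours.

18.1 hours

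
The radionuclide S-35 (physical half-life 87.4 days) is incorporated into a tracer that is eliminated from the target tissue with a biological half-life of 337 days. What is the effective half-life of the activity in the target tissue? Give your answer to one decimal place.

1/t_eff = 1/t_phys + 1/t_biol = 1/87.4 + 1/337 = 0.014409 per day.
t_eff = 87.4 × 337 / (87.4 + 337) ≈ 69.401 days.

69.4 days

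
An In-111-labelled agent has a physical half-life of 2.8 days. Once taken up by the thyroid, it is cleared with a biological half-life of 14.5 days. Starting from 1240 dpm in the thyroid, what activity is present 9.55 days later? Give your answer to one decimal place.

1/t_eff = 1/t_phys + 1/t_biol = 1/2.8 + 1/14.5 = 0.42611 per day.
t_eff = 2.8 × 14.5 / (2.8 + 14.5) ≈ 2.3468 days.
Remaining = 1240 × (1/2)^(9.55/2.3468) = 1240 × (1/2)^4.0693 ≈ 73.863 dpm.

73.9 dpm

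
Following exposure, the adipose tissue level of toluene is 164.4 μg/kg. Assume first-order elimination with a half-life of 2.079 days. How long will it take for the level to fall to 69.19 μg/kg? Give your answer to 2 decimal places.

2.60 days

Fraction remaining = 69.19/164.4 ≈ 0.42086.
n = log₂(164.4/69.19) = ln(2.3761)/ln 2 ≈ 1.2486 half-lives.
t = n × t½ = 1.2486 × 2.079 ≈ 2.5958 days.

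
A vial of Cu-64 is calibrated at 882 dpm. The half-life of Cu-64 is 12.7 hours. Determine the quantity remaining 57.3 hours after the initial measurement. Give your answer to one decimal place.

38.7 dpm

Number of half-lives: n = 57.3/12.7 ≈ 4.5118.
Remaining = 882 × (1/2)^4.5118 = 882 × 0.043834 ≈ 38.661 dpm.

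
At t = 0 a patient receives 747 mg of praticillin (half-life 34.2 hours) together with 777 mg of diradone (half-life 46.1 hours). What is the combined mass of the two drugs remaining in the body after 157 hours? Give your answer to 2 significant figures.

praticillin: 747 × (1/2)^(157/34.2) = 747 × (1/2)^4.5906 ≈ 31.003 mg.
diradone: 777 × (1/2)^(157/46.1) = 777 × (1/2)^3.4056 ≈ 73.32 mg.
Total = 31.003 + 73.32 ≈ 104.32 mg.

100 mg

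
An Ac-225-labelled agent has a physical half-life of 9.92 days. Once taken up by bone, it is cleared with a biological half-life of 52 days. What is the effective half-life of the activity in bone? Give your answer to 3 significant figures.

8.33 days

1/t_eff = 1/t_phys + 1/t_biol = 1/9.92 + 1/52 = 0.12004 per day.
t_eff = 9.92 × 52 / (9.92 + 52) ≈ 8.3307 days.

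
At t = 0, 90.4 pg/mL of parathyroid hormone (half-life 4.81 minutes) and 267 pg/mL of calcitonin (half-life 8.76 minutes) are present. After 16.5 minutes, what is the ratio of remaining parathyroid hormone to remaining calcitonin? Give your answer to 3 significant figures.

0.116

parathyroid hormone: 90.4 × (1/2)^(16.5/4.81) = 90.4 × (1/2)^3.4304 ≈ 8.3855 pg/mL.
calcitonin: 267 × (1/2)^(16.5/8.76) = 267 × (1/2)^1.8836 ≈ 72.361 pg/mL.
Ratio ≈ 8.3855 / 72.361 ≈ 0.11588.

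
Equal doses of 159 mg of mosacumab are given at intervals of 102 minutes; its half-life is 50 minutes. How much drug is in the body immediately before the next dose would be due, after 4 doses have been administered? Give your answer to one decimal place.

50.9 mg

The 4 doses were given 408, 306, 204, 102 minutes ago.
Total = 159·(1/2)^(408/50) + 159·(1/2)^(306/50) + 159·(1/2)^(204/50) + 159·(1/2)^(102/50)
      = 0.55589 + 2.2861 + 9.4014 + 38.663 ≈ 50.906 mg.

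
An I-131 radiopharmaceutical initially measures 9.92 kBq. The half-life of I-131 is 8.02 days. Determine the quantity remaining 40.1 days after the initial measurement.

0.31 kBq

Elapsed time is 5 half-lives (40.1/8.02).
Each half-life halves the amount: 9.92 × (1/2)^5 = 9.92/32 = 0.31 kBq.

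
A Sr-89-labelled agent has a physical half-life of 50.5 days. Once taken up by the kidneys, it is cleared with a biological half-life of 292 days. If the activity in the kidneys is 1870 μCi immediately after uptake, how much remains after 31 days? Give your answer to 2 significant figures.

1100 μCi

1/t_eff = 1/t_phys + 1/t_biol = 1/50.5 + 1/292 = 0.023227 per day.
t_eff = 50.5 × 292 / (50.5 + 292) ≈ 43.054 days.
Remaining = 1870 × (1/2)^(31/43.054) = 1870 × (1/2)^0.72003 ≈ 1135.3 μCi.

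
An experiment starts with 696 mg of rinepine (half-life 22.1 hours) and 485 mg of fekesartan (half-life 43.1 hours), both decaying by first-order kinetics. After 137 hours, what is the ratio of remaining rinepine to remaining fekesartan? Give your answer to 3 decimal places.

rinepine: 696 × (1/2)^(137/22.1) = 696 × (1/2)^6.1991 ≈ 9.4732 mg.
fekesartan: 485 × (1/2)^(137/43.1) = 485 × (1/2)^3.1787 ≈ 53.564 mg.
Ratio ≈ 9.4732 / 53.564 ≈ 0.17686.

0.177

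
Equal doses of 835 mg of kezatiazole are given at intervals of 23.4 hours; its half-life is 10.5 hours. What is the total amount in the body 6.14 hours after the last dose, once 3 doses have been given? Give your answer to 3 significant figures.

The 3 doses were given 52.94, 29.54, 6.14 hours ago.
Total = 835·(1/2)^(52.94/10.5) + 835·(1/2)^(29.54/10.5) + 835·(1/2)^(6.14/10.5)
      = 25.347 + 118.79 + 556.74 ≈ 700.88 mg.

701 mg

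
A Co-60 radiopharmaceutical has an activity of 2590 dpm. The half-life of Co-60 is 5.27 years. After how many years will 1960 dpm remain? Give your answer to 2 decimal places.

2.12 years

Fraction remaining = 1960/2590 ≈ 0.75676.
n = log₂(2590/1960) = ln(1.3214)/ln 2 ≈ 0.4021 half-lives.
t = n × t½ = 0.4021 × 5.27 ≈ 2.1191 years.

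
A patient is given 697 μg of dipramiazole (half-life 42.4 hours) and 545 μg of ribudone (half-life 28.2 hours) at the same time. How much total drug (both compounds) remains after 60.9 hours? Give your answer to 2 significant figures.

380 μg

dipramiazole: 697 × (1/2)^(60.9/42.4) = 697 × (1/2)^1.4363 ≈ 257.55 μg.
ribudone: 545 × (1/2)^(60.9/28.2) = 545 × (1/2)^2.1596 ≈ 121.98 μg.
Total = 257.55 + 121.98 ≈ 379.53 μg.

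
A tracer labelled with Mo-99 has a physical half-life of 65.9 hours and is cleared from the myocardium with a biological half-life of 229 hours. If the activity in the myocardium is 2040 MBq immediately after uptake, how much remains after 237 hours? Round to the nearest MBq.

82 MBq

1/t_eff = 1/t_phys + 1/t_biol = 1/65.9 + 1/229 = 0.019541 per hour.
t_eff = 65.9 × 229 / (65.9 + 229) ≈ 51.174 hours.
Remaining = 2040 × (1/2)^(237/51.174) = 2040 × (1/2)^4.6313 ≈ 82.314 MBq.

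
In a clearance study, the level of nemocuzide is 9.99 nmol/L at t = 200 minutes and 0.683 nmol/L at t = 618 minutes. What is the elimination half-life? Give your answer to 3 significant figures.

Over Δt = 618 − 200 = 418 minutes, the level fell by a factor of 9.99/0.683 ≈ 14.627.
n = log₂(14.627) ≈ 3.8705 half-lives, so t½ = 418/3.8705 ≈ 108 minutes.

108 minutes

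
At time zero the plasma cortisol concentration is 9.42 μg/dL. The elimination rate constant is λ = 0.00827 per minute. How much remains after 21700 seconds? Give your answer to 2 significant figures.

0.47 μg/dL

t½ = ln 2 / λ = 0.69315 / 0.00827 ≈ 83.815 minutes.
Convert the elapsed time: 21700 seconds = 361.667 minutes.
Number of half-lives: n = 361.667/83.815 ≈ 4.3151.
Remaining = 9.42 × (1/2)^4.3151 = 9.42 × 0.050238 ≈ 0.47324 μg/dL.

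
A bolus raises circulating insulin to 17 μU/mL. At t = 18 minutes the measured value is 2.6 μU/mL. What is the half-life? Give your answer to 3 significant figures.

6.64 minutes

A/A₀ = 2.6/17 ≈ 0.15294.
n = log₂(6.5385) ≈ 2.709 half-lives elapsed in 18 minutes.
t½ = 18/2.709 ≈ 6.6446 minutes.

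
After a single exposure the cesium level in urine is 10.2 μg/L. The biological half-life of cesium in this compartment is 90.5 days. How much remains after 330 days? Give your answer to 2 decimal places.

Number of half-lives: n = 330/90.5 ≈ 3.6464.
Remaining = 10.2 × (1/2)^3.6464 = 10.2 × 0.079859 ≈ 0.81456 μg/L.

0.81 μg/L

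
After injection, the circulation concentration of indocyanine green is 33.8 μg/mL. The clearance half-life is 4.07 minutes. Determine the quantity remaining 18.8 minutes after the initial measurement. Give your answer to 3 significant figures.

1.38 μg/mL

Number of half-lives: n = 18.8/4.07 ≈ 4.6192.
Remaining = 33.8 × (1/2)^4.6192 = 33.8 × 0.04069 ≈ 1.3753 μg/mL.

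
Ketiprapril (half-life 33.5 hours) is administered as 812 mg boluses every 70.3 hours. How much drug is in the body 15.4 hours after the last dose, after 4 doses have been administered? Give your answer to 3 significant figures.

The 4 doses were given 226.3, 156, 85.7, 15.4 hours ago.
Total = 812·(1/2)^(226.3/33.5) + 812·(1/2)^(156/33.5) + 812·(1/2)^(85.7/33.5) + 812·(1/2)^(15.4/33.5)
      = 7.5168 + 32.192 + 137.87 + 590.43 ≈ 768.01 mg.

768 mg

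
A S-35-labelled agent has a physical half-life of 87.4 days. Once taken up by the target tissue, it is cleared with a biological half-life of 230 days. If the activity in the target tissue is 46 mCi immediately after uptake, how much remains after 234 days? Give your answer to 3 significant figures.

1/t_eff = 1/t_phys + 1/t_biol = 1/87.4 + 1/230 = 0.015789 per day.
t_eff = 87.4 × 230 / (87.4 + 230) ≈ 63.333 days.
Remaining = 46 × (1/2)^(234/63.333) = 46 × (1/2)^3.6947 ≈ 3.5525 mCi.

3.55 mCi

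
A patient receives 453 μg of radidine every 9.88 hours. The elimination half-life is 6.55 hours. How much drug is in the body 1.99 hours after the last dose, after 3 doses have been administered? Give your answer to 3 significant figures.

The 3 doses were given 21.75, 11.87, 1.99 hours ago.
Total = 453·(1/2)^(21.75/6.55) + 453·(1/2)^(11.87/6.55) + 453·(1/2)^(1.99/6.55)
      = 45.341 + 128.99 + 366.98 ≈ 541.31 μg.

541 μg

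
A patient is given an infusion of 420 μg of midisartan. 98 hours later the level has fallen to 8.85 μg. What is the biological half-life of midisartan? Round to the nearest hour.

18 hours

A/A₀ = 8.85/420 ≈ 0.021071.
n = log₂(47.458) ≈ 5.5686 half-lives elapsed in 98 hours.
t½ = 98/5.5686 ≈ 17.599 hours.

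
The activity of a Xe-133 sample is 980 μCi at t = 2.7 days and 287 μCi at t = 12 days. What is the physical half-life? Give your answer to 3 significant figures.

Over Δt = 12 − 2.7 = 9.3 days, the level fell by a factor of 980/287 ≈ 3.4146.
n = log₂(3.4146) ≈ 1.7717 half-lives, so t½ = 9.3/1.7717 ≈ 5.2491 days.

5.25 days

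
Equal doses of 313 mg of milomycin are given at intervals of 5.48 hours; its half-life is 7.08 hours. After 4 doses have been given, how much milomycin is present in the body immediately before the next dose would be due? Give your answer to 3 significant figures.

389 mg

The 4 doses were given 21.92, 16.44, 10.96, 5.48 hours ago.
Total = 313·(1/2)^(21.92/7.08) + 313·(1/2)^(16.44/7.08) + 313·(1/2)^(10.96/7.08) + 313·(1/2)^(5.48/7.08)
      = 36.605 + 62.595 + 107.04 + 183.04 ≈ 389.28 mg.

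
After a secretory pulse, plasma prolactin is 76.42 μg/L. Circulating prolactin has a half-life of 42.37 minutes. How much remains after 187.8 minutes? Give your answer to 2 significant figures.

3.5 μg/L

Number of half-lives: n = 187.8/42.37 ≈ 4.4324.
Remaining = 76.42 × (1/2)^4.4324 = 76.42 × 0.046315 ≈ 3.5394 μg/L.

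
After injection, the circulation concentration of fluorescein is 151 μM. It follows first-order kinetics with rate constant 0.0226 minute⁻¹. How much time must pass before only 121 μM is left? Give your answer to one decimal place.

t½ = ln 2 / λ = 0.69315 / 0.0226 ≈ 30.67 minutes.
Fraction remaining = 121/151 ≈ 0.80132.
n = log₂(151/121) = ln(1.2479)/ln 2 ≈ 0.31954 half-lives.
t = n × t½ = 0.31954 × 30.67 ≈ 9.8004 minutes.

9.8 minutes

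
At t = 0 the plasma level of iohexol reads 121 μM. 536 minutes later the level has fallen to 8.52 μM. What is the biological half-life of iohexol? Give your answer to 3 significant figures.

140 minutes

A/A₀ = 8.52/121 ≈ 0.070413.
n = log₂(14.202) ≈ 3.828 half-lives elapsed in 536 minutes.
t½ = 536/3.828 ≈ 140.02 minutes.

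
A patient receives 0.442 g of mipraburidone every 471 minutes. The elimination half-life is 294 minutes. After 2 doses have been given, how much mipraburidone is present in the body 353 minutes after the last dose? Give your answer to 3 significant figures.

The 2 doses were given 824, 353 minutes ago.
Total = 0.442·(1/2)^(824/294) + 0.442·(1/2)^(353/294)
      = 0.063346 + 0.1923 ≈ 0.25565 g.

0.256 g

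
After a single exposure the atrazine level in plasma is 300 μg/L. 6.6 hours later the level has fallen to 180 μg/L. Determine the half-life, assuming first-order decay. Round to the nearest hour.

A/A₀ = 180/300 ≈ 0.6.
n = log₂(1.6667) ≈ 0.73697 half-lives elapsed in 6.6 hours.
t½ = 6.6/0.73697 ≈ 8.9556 hours.

9 hours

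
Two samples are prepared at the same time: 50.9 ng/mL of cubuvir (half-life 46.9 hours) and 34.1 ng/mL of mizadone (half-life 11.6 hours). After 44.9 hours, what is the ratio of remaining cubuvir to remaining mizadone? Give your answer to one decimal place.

11.2

cubuvir: 50.9 × (1/2)^(44.9/46.9) = 50.9 × (1/2)^0.95736 ≈ 26.213 ng/mL.
mizadone: 34.1 × (1/2)^(44.9/11.6) = 34.1 × (1/2)^3.8707 ≈ 2.3311 ng/mL.
Ratio ≈ 26.213 / 2.3311 ≈ 11.245.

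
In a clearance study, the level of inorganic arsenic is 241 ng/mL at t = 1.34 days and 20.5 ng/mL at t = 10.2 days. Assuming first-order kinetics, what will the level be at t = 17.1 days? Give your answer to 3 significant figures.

3.01 ng/mL

Over Δt = 10.2 − 1.34 = 8.86 days, the level fell by a factor of 241/20.5 ≈ 11.756.
n = log₂(11.756) ≈ 3.5553 half-lives, so t½ = 8.86/3.5553 ≈ 2.492 days.
From t = 10.2 to t = 17.1: 20.5 × (1/2)^((17.1−10.2)/2.492) ≈ 3.0078 ng/mL.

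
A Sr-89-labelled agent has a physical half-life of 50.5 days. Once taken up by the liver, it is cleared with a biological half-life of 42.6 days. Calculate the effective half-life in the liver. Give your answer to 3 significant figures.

1/t_eff = 1/t_phys + 1/t_biol = 1/50.5 + 1/42.6 = 0.043276 per day.
t_eff = 50.5 × 42.6 / (50.5 + 42.6) ≈ 23.107 days.

23.1 days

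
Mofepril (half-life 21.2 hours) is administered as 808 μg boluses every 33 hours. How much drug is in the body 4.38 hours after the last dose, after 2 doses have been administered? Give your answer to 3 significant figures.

The 2 doses were given 37.38, 4.38 hours ago.
Total = 808·(1/2)^(37.38/21.2) + 808·(1/2)^(4.38/21.2)
      = 238.03 + 700.19 ≈ 938.22 μg.

938 μg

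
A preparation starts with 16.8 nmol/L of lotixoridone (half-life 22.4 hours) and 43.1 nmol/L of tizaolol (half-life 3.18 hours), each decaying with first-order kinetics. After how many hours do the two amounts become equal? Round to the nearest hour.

5 hours

Set 16.8·(1/2)^(t/22.4) = 43.1·(1/2)^(t/3.18).
Taking log₂: log₂(16.8/43.1) = t·(1/22.4 − 1/3.18).
log₂(0.38979) = -1.3592; 1/22.4 − 1/3.18 = -0.26982.
t = -1.3592 / -0.26982 ≈ 5.0375 hours.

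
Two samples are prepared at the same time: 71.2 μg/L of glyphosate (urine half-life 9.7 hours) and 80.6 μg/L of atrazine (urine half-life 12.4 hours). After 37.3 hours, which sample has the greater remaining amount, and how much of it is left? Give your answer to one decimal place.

atrazine, 10.0 μg/L

glyphosate: 71.2 × (1/2)^3.8454 ≈ 4.9535 μg/L.
atrazine: 80.6 × (1/2)^3.0081 ≈ 10.019 μg/L.
Atrazine has more remaining, at ≈ 10.019 μg/L.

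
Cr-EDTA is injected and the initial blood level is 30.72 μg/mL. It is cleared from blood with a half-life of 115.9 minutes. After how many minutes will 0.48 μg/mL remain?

0.48/30.72 = 1/64, so 6 half-lives have elapsed.
t = 6 × 115.9 = 695.4 minutes.

695.4 minutes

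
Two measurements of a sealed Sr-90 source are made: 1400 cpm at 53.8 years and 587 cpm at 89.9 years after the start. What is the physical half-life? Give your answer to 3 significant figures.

Over Δt = 89.9 − 53.8 = 36.1 years, the level fell by a factor of 1400/587 ≈ 2.385.
n = log₂(2.385) ≈ 1.254 half-lives, so t½ = 36.1/1.254 ≈ 28.788 years.

28.8 years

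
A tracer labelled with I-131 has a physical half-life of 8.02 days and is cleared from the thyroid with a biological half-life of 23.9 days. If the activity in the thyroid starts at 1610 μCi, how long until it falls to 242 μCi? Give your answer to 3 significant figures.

1/t_eff = 1/t_phys + 1/t_biol = 1/8.02 + 1/23.9 = 0.16653 per day.
t_eff = 8.02 × 23.9 / (8.02 + 23.9) ≈ 6.0049 days.
n = log₂(1610/242) ≈ 2.734; t = 2.734 × 6.0049 ≈ 16.417 days.

16.4 days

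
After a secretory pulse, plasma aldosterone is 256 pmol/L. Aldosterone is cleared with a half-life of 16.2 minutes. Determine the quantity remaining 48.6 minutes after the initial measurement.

Elapsed time is 3 half-lives (48.6/16.2).
Each half-life halves the amount: 256 × (1/2)^3 = 256/8 = 32 pmol/L.

32 pmol/L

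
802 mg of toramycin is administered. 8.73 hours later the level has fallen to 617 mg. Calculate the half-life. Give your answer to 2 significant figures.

23 hours

A/A₀ = 617/802 ≈ 0.76933.
n = log₂(1.2998) ≈ 0.37833 half-lives elapsed in 8.73 hours.
t½ = 8.73/0.37833 ≈ 23.075 hours.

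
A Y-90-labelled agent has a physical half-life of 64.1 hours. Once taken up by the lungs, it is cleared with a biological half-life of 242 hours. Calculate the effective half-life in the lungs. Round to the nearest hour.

1/t_eff = 1/t_phys + 1/t_biol = 1/64.1 + 1/242 = 0.019733 per hour.
t_eff = 64.1 × 242 / (64.1 + 242) ≈ 50.677 hours.

51 hours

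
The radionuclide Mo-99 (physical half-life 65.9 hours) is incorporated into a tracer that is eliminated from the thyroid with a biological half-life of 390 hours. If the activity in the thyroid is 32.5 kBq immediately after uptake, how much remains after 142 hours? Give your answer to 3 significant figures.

1/t_eff = 1/t_phys + 1/t_biol = 1/65.9 + 1/390 = 0.017739 per hour.
t_eff = 65.9 × 390 / (65.9 + 390) ≈ 56.374 hours.
Remaining = 32.5 × (1/2)^(142/56.374) = 32.5 × (1/2)^2.5189 ≈ 5.6705 kBq.

5.67 kBq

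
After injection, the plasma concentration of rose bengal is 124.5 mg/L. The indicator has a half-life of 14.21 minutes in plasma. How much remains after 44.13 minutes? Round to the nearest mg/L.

14 mg/L

Number of half-lives: n = 44.13/14.21 ≈ 3.1056.
Remaining = 124.5 × (1/2)^3.1056 = 124.5 × 0.11618 ≈ 14.464 mg/L.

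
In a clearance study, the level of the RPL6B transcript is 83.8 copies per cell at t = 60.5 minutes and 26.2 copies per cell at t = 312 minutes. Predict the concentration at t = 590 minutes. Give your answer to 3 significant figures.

7.25 copies per cell

Over Δt = 312 − 60.5 = 251.5 minutes, the level fell by a factor of 83.8/26.2 ≈ 3.1985.
n = log₂(3.1985) ≈ 1.6774 half-lives, so t½ = 251.5/1.6774 ≈ 149.94 minutes.
From t = 312 to t = 590: 26.2 × (1/2)^((590−312)/149.94) ≈ 7.2469 copies per cell.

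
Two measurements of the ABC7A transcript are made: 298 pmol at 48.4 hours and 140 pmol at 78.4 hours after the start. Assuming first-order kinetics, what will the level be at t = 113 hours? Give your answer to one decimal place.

Over Δt = 78.4 − 48.4 = 30 hours, the level fell by a factor of 298/140 ≈ 2.1286.
n = log₂(2.1286) ≈ 1.0899 half-lives, so t½ = 30/1.0899 ≈ 27.526 hours.
From t = 78.4 to t = 113: 140 × (1/2)^((113−78.4)/27.526) ≈ 58.578 pmol.

58.6 pmol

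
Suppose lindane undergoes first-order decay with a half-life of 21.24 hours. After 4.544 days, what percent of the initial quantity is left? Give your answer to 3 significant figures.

2.85%

4.544 days = 109.056 hours.
n = 109.056/21.24 ≈ 5.1345 half-lives.
Fraction remaining = (1/2)^5.1345 ≈ 0.028469, i.e. 2.8469%.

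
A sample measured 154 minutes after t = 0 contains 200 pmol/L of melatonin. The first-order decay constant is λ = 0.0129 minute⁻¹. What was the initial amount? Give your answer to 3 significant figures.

1460 pmol/L

t½ = ln 2 / λ = 0.69315 / 0.0129 ≈ 53.732 minutes.
Number of half-lives elapsed: n = 154/53.732 ≈ 2.8661.
A₀ = A × 2^n = 200 × 2^2.8661 = 200 × 7.2907 ≈ 1458.1 pmol/L.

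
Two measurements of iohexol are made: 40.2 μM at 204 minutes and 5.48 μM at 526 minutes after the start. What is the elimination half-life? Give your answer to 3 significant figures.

Over Δt = 526 − 204 = 322 minutes, the level fell by a factor of 40.2/5.48 ≈ 7.3358.
n = log₂(7.3358) ≈ 2.8749 half-lives, so t½ = 322/2.8749 ≈ 112 minutes.

112 minutes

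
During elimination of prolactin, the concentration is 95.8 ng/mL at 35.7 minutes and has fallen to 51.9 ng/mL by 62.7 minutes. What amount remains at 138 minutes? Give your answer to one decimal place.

9.4 ng/mL

Over Δt = 62.7 − 35.7 = 27 minutes, the level fell by a factor of 95.8/51.9 ≈ 1.8459.
n = log₂(1.8459) ≈ 0.88429 half-lives, so t½ = 27/0.88429 ≈ 30.533 minutes.
From t = 62.7 to t = 138: 51.9 × (1/2)^((138−62.7)/30.533) ≈ 9.3923 ng/mL.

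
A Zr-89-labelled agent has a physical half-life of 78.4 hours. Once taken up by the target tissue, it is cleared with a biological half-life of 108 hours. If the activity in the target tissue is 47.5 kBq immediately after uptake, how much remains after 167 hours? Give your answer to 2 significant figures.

3.7 kBq

1/t_eff = 1/t_phys + 1/t_biol = 1/78.4 + 1/108 = 0.022014 per hour.
t_eff = 78.4 × 108 / (78.4 + 108) ≈ 45.425 hours.
Remaining = 47.5 × (1/2)^(167/45.425) = 47.5 × (1/2)^3.6764 ≈ 3.7152 kBq.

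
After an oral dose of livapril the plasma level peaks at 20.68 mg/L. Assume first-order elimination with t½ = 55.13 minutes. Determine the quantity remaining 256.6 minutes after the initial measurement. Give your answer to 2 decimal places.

0.82 mg/L

Number of half-lives: n = 256.6/55.13 ≈ 4.6545.
Remaining = 20.68 × (1/2)^4.6545 = 20.68 × 0.039707 ≈ 0.82115 mg/L.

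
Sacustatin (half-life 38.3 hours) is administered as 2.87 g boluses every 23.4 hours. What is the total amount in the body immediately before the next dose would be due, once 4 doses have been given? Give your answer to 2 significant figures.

4.4 g

The 4 doses were given 93.6, 70.2, 46.8, 23.4 hours ago.
Total = 2.87·(1/2)^(93.6/38.3) + 2.87·(1/2)^(70.2/38.3) + 2.87·(1/2)^(46.8/38.3) + 2.87·(1/2)^(23.4/38.3)
      = 0.52748 + 0.80561 + 1.2304 + 1.8792 ≈ 4.4426 g.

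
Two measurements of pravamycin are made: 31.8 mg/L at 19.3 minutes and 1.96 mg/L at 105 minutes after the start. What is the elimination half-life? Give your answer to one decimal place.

21.3 minutes

Over Δt = 105 − 19.3 = 85.7 minutes, the level fell by a factor of 31.8/1.96 ≈ 16.224.
n = log₂(16.224) ≈ 4.0201 half-lives, so t½ = 85.7/4.0201 ≈ 21.318 minutes.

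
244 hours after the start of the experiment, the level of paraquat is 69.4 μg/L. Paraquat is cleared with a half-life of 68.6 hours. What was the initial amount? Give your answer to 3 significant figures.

817 μg/L

Number of half-lives elapsed: n = 244/68.6 ≈ 3.5569.
A₀ = A × 2^n = 69.4 × 2^3.5569 = 69.4 × 11.768 ≈ 816.73 μg/L.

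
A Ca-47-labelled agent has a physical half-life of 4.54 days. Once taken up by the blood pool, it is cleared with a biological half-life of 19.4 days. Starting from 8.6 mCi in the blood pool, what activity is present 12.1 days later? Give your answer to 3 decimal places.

1/t_eff = 1/t_phys + 1/t_biol = 1/4.54 + 1/19.4 = 0.27181 per day.
t_eff = 4.54 × 19.4 / (4.54 + 19.4) ≈ 3.679 days.
Remaining = 8.6 × (1/2)^(12.1/3.679) = 8.6 × (1/2)^3.2889 ≈ 0.87991 mCi.

0.880 mCi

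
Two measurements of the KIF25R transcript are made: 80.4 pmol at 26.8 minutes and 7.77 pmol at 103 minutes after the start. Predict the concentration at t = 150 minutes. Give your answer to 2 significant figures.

Over Δt = 103 − 26.8 = 76.2 minutes, the level fell by a factor of 80.4/7.77 ≈ 10.347.
n = log₂(10.347) ≈ 3.3712 half-lives, so t½ = 76.2/3.3712 ≈ 22.603 minutes.
From t = 103 to t = 150: 7.77 × (1/2)^((150−103)/22.603) ≈ 1.8385 pmol.

1.8 pmol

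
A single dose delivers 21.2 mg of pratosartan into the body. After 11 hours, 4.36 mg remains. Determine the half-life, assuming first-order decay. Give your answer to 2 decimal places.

A/A₀ = 4.36/21.2 ≈ 0.20566.
n = log₂(4.8624) ≈ 2.2817 half-lives elapsed in 11 hours.
t½ = 11/2.2817 ≈ 4.821 hours.

4.82 hours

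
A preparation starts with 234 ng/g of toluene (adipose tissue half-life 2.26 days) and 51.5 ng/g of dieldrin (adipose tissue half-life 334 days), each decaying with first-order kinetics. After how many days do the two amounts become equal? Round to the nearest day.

Set 234·(1/2)^(t/2.26) = 51.5·(1/2)^(t/334).
Taking log₂: log₂(234/51.5) = t·(1/2.26 − 1/334).
log₂(4.5437) = 2.1839; 1/2.26 − 1/334 = 0.43948.
t = 2.1839 / 0.43948 ≈ 4.9692 days.

5 days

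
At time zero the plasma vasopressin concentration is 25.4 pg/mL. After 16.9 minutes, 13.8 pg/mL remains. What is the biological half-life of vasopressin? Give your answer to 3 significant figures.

19.2 minutes

A/A₀ = 13.8/25.4 ≈ 0.54331.
n = log₂(1.8406) ≈ 0.88016 half-lives elapsed in 16.9 minutes.
t½ = 16.9/0.88016 ≈ 19.201 minutes.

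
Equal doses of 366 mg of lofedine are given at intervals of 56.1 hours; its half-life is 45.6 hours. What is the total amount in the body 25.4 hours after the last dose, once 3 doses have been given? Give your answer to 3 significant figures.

400 mg

The 3 doses were given 137.6, 81.5, 25.4 hours ago.
Total = 366·(1/2)^(137.6/45.6) + 366·(1/2)^(81.5/45.6) + 366·(1/2)^(25.4/45.6)
      = 45.197 + 106.04 + 248.77 ≈ 400.01 mg.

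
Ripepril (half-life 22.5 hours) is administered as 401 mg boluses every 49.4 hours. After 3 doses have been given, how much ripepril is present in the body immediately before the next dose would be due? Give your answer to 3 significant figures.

111 mg

The 3 doses were given 148.2, 98.8, 49.4 hours ago.
Total = 401·(1/2)^(148.2/22.5) + 401·(1/2)^(98.8/22.5) + 401·(1/2)^(49.4/22.5)
      = 4.1722 + 19.111 + 87.542 ≈ 110.83 mg.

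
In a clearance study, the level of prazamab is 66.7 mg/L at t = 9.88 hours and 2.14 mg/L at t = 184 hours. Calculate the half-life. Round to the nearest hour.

Over Δt = 184 − 9.88 = 174.12 hours, the level fell by a factor of 66.7/2.14 ≈ 31.168.
n = log₂(31.168) ≈ 4.962 half-lives, so t½ = 174.12/4.962 ≈ 35.091 hours.

35 hours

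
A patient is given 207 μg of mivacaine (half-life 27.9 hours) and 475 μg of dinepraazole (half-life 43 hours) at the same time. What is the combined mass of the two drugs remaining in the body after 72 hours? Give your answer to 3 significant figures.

mivacaine: 207 × (1/2)^(72/27.9) = 207 × (1/2)^2.5806 ≈ 34.603 μg.
dinepraazole: 475 × (1/2)^(72/43) = 475 × (1/2)^1.6744 ≈ 148.81 μg.
Total = 34.603 + 148.81 ≈ 183.42 μg.

183 μg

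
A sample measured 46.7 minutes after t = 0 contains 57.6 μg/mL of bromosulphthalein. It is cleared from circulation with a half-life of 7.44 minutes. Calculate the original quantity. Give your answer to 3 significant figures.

4470 μg/mL

Number of half-lives elapsed: n = 46.7/7.44 ≈ 6.2769.
A₀ = A × 2^n = 57.6 × 2^6.2769 = 57.6 × 77.541 ≈ 4466.3 μg/mL.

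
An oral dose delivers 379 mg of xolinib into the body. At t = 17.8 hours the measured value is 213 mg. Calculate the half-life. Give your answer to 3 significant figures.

A/A₀ = 213/379 ≈ 0.56201.
n = log₂(1.7793) ≈ 0.83134 half-lives elapsed in 17.8 hours.
t½ = 17.8/0.83134 ≈ 21.411 hours.

21.4 hours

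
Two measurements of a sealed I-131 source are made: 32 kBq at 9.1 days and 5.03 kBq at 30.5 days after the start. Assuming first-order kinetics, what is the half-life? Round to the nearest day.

Over Δt = 30.5 − 9.1 = 21.4 days, the level fell by a factor of 32/5.03 ≈ 6.3618.
n = log₂(6.3618) ≈ 2.6694 half-lives, so t½ = 21.4/2.6694 ≈ 8.0167 days.

8 days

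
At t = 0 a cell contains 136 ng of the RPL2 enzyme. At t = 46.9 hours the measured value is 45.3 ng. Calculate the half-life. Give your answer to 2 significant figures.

A/A₀ = 45.3/136 ≈ 0.33309.
n = log₂(3.0022) ≈ 1.586 half-lives elapsed in 46.9 hours.
t½ = 46.9/1.586 ≈ 29.571 hours.

30 hours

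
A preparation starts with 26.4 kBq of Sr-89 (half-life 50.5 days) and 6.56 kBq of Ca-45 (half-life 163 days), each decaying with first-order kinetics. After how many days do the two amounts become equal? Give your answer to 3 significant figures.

147 days

Set 26.4·(1/2)^(t/50.5) = 6.56·(1/2)^(t/163).
Taking log₂: log₂(26.4/6.56) = t·(1/50.5 − 1/163).
log₂(4.0244) = 2.0088; 1/50.5 − 1/163 = 0.013667.
t = 2.0088 / 0.013667 ≈ 146.98 days.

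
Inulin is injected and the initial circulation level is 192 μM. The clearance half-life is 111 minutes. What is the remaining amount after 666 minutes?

3 μM

Elapsed time is 6 half-lives (666/111).
Each half-life halves the amount: 192 × (1/2)^6 = 192/64 = 3 μM.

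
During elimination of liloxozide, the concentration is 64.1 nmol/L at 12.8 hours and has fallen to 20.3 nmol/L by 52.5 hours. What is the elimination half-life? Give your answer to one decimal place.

23.9 hours

Over Δt = 52.5 − 12.8 = 39.7 hours, the level fell by a factor of 64.1/20.3 ≈ 3.1576.
n = log₂(3.1576) ≈ 1.6588 half-lives, so t½ = 39.7/1.6588 ≈ 23.932 hours.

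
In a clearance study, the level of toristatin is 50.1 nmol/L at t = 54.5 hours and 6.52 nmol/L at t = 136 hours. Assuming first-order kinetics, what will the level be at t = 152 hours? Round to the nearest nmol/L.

4 nmol/L

Over Δt = 136 − 54.5 = 81.5 hours, the level fell by a factor of 50.1/6.52 ≈ 7.684.
n = log₂(7.684) ≈ 2.9419 half-lives, so t½ = 81.5/2.9419 ≈ 27.703 hours.
From t = 136 to t = 152: 6.52 × (1/2)^((152−136)/27.703) ≈ 4.3691 nmol/L.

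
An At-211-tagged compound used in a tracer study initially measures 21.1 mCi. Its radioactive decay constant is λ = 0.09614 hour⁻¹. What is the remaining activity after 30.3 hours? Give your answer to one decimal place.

1.1 mCi

t½ = ln 2 / λ = 0.69315 / 0.09614 ≈ 7.2098 hours.
Number of half-lives: n = 30.3/7.2098 ≈ 4.2026.
Remaining = 21.1 × (1/2)^4.2026 = 21.1 × 0.05431 ≈ 1.1459 mCi.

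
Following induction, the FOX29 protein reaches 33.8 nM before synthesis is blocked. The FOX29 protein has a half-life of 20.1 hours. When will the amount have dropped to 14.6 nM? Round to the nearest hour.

24 hours

Fraction remaining = 14.6/33.8 ≈ 0.43195.
n = log₂(33.8/14.6) = ln(2.3151)/ln 2 ≈ 1.2111 half-lives.
t = n × t½ = 1.2111 × 20.1 ≈ 24.342 hours.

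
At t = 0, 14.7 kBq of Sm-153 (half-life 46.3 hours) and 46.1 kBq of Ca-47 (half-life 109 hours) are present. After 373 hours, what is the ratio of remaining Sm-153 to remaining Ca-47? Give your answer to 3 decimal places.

0.013

Sm-153: 14.7 × (1/2)^(373/46.3) = 14.7 × (1/2)^8.0562 ≈ 0.05523 kBq.
Ca-47: 46.1 × (1/2)^(373/109) = 46.1 × (1/2)^3.422 ≈ 4.301 kBq.
Ratio ≈ 0.05523 / 4.301 ≈ 0.012841.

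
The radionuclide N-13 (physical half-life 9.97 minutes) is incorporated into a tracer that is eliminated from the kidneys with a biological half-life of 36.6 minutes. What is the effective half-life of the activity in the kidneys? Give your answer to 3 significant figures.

7.84 minutes

1/t_eff = 1/t_phys + 1/t_biol = 1/9.97 + 1/36.6 = 0.12762 per minute.
t_eff = 9.97 × 36.6 / (9.97 + 36.6) ≈ 7.8356 minutes.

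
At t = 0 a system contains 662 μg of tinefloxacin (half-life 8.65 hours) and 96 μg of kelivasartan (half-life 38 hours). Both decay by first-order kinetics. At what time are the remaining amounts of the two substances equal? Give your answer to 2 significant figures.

31 hours

Set 662·(1/2)^(t/8.65) = 96·(1/2)^(t/38).
Taking log₂: log₂(662/96) = t·(1/8.65 − 1/38).
log₂(6.8958) = 2.7857; 1/8.65 − 1/38 = 0.089291.
t = 2.7857 / 0.089291 ≈ 31.198 hours.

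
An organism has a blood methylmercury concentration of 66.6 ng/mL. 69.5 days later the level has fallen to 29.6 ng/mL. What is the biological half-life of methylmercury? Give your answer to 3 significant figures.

A/A₀ = 29.6/66.6 ≈ 0.44444.
n = log₂(2.25) ≈ 1.1699 half-lives elapsed in 69.5 days.
t½ = 69.5/1.1699 ≈ 59.406 days.

59.4 days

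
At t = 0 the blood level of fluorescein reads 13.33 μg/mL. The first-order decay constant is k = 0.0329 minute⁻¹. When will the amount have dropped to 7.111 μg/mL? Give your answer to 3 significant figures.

19.1 minutes

t½ = ln 2 / k = 0.69315 / 0.0329 ≈ 21.068 minutes.
Fraction remaining = 7.111/13.33 ≈ 0.53346.
n = log₂(13.33/7.111) = ln(1.8746)/ln 2 ≈ 0.90655 half-lives.
t = n × t½ = 0.90655 × 21.068 ≈ 19.1 minutes.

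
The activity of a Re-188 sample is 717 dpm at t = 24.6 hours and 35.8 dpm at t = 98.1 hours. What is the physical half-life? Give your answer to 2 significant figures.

17 hours

Over Δt = 98.1 − 24.6 = 73.5 hours, the level fell by a factor of 717/35.8 ≈ 20.028.
n = log₂(20.028) ≈ 4.3239 half-lives, so t½ = 73.5/4.3239 ≈ 16.998 hours.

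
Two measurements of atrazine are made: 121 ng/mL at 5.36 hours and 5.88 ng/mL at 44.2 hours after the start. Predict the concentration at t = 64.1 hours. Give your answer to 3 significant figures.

Over Δt = 44.2 − 5.36 = 38.84 hours, the level fell by a factor of 121/5.88 ≈ 20.578.
n = log₂(20.578) ≈ 4.363 half-lives, so t½ = 38.84/4.363 ≈ 8.902 hours.
From t = 44.2 to t = 64.1: 5.88 × (1/2)^((64.1−44.2)/8.902) ≈ 1.2487 ng/mL.

1.25 ng/mL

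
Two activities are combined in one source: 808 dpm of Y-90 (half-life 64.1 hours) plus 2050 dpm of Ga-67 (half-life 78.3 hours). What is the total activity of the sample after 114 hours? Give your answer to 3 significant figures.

Y-90: 808 × (1/2)^(114/64.1) = 808 × (1/2)^1.7785 ≈ 235.53 dpm.
Ga-67: 2050 × (1/2)^(114/78.3) = 2050 × (1/2)^1.4559 ≈ 747.26 dpm.
Total = 235.53 + 747.26 ≈ 982.79 dpm.

983 dpm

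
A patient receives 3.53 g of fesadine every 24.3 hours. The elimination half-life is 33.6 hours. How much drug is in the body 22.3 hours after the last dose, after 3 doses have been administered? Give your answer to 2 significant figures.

The 3 doses were given 70.9, 46.6, 22.3 hours ago.
Total = 3.53·(1/2)^(70.9/33.6) + 3.53·(1/2)^(46.6/33.6) + 3.53·(1/2)^(22.3/33.6)
      = 0.81765 + 1.3498 + 2.2284 ≈ 4.3958 g.

4.4 g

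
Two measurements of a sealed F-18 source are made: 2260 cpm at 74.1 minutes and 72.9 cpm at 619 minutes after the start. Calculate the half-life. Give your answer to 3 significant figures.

110 minutes

Over Δt = 619 − 74.1 = 544.9 minutes, the level fell by a factor of 2260/72.9 ≈ 31.001.
n = log₂(31.001) ≈ 4.9543 half-lives, so t½ = 544.9/4.9543 ≈ 109.99 minutes.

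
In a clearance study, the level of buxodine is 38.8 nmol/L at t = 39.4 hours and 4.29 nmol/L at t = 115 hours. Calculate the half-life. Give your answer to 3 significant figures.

23.8 hours

Over Δt = 115 − 39.4 = 75.6 hours, the level fell by a factor of 38.8/4.29 ≈ 9.0443.
n = log₂(9.0443) ≈ 3.177 half-lives, so t½ = 75.6/3.177 ≈ 23.796 hours.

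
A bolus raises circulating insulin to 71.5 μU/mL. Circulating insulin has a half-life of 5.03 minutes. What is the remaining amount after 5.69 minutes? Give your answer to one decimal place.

32.6 μU/mL

Number of half-lives: n = 5.69/5.03 ≈ 1.1312.
Remaining = 71.5 × (1/2)^1.1312 = 71.5 × 0.45653 ≈ 32.642 μU/mL.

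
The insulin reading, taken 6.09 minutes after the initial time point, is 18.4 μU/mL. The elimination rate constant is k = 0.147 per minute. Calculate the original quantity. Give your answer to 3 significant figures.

45.0 μU/mL

t½ = ln 2 / k = 0.69315 / 0.147 ≈ 4.7153 minutes.
Number of half-lives elapsed: n = 6.09/4.7153 ≈ 1.2915.
A₀ = A × 2^n = 18.4 × 2^1.2915 = 18.4 × 2.4479 ≈ 45.041 μU/mL.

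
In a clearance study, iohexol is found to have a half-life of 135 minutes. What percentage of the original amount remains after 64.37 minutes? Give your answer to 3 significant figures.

n = 64.37/135 ≈ 0.47681 half-lives.
Fraction remaining = (1/2)^0.47681 ≈ 0.71856, i.e. 71.856%.

71.9%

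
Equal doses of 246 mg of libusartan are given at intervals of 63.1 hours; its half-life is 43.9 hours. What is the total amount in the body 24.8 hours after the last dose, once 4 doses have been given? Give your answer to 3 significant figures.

259 mg

The 4 doses were given 214.1, 151, 87.9, 24.8 hours ago.
Total = 246·(1/2)^(214.1/43.9) + 246·(1/2)^(151/43.9) + 246·(1/2)^(87.9/43.9) + 246·(1/2)^(24.8/43.9)
      = 8.3717 + 22.673 + 61.403 + 166.29 ≈ 258.74 mg.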